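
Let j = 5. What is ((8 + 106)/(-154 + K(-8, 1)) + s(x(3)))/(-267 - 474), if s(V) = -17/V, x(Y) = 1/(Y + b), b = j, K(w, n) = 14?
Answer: 9577/51870 ≈ 0.18463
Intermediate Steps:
b = 5
x(Y) = 1/(5 + Y) (x(Y) = 1/(Y + 5) = 1/(5 + Y))
((8 + 106)/(-154 + K(-8, 1)) + s(x(3)))/(-267 - 474) = ((8 + 106)/(-154 + 14) - 17/(1/(5 + 3)))/(-267 - 474) = (114/(-140) - 17/(1/8))/(-741) = (114*(-1/140) - 17/1/8)*(-1/741) = (-57/70 - 17*8)*(-1/741) = (-57/70 - 136)*(-1/741) = -9577/70*(-1/741) = 9577/51870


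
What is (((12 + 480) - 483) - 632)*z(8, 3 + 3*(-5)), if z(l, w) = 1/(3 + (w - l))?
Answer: 623/17 ≈ 36.647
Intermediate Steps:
z(l, w) = 1/(3 + w - l)
(((12 + 480) - 483) - 632)*z(8, 3 + 3*(-5)) = (((12 + 480) - 483) - 632)/(3 + (3 + 3*(-5)) - 1*8) = ((492 - 483) - 632)/(3 + (3 - 15) - 8) = (9 - 632)/(3 - 12 - 8) = -623/(-17) = -623*(-1/17) = 623/17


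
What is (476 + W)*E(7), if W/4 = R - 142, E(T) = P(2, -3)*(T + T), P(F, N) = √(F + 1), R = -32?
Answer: -3080*√3 ≈ -5334.7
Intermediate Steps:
P(F, N) = √(1 + F)
E(T) = 2*T*√3 (E(T) = √(1 + 2)*(T + T) = √3*(2*T) = 2*T*√3)
W = -696 (W = 4*(-32 - 142) = 4*(-174) = -696)
(476 + W)*E(7) = (476 - 696)*(2*7*√3) = -3080*√3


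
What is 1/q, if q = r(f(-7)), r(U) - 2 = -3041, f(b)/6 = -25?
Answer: -1/3039 ≈ -0.00032906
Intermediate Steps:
f(b) = -150 (f(b) = 6*(-25) = -150)
r(U) = -3039 (r(U) = 2 - 3041 = -3039)
q = -3039
1/q = 1/(-3039) = -1/3039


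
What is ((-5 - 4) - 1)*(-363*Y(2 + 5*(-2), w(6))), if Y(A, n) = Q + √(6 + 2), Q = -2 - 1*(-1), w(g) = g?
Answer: -3630 + 7260*√2 ≈ 6637.2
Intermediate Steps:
Q = -1 (Q = -2 + 1 = -1)
Y(A, n) = -1 + 2*√2 (Y(A, n) = -1 + √(6 + 2) = -1 + √8 = -1 + 2*√2)
((-5 - 4) - 1)*(-363*Y(2 + 5*(-2), w(6))) = ((-5 - 4) - 1)*(-363*(-1 + 2*√2)) = (-9 - 1)*(363 - 726*√2) = -10*(363 - 726*√2) = -3630 + 7260*√2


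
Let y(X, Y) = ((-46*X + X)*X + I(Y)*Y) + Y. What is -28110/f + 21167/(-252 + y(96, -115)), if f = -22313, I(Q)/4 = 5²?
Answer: 11519061299/9518435731 ≈ 1.2102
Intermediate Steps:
I(Q) = 100 (I(Q) = 4*5² = 4*25 = 100)
y(X, Y) = -45*X² + 101*Y (y(X, Y) = ((-46*X + X)*X + 100*Y) + Y = ((-45*X)*X + 100*Y) + Y = (-45*X² + 100*Y) + Y = -45*X² + 101*Y)
-28110/f + 21167/(-252 + y(96, -115)) = -28110/(-22313) + 21167/(-252 + (-45*96² + 101*(-115))) = -28110*(-1/22313) + 21167/(-252 + (-45*9216 - 11615)) = 28110/22313 + 21167/(-252 + (-414720 - 11615)) = 28110/22313 + 21167/(-252 - 426335) = 28110/22313 + 21167/(-426587) = 28110/22313 + 21167*(-1/426587) = 28110/22313 - 21167/426587 = 11519061299/9518435731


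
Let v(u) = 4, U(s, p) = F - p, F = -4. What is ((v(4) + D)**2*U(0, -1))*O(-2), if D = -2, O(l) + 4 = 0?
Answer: 48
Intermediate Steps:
U(s, p) = -4 - p
O(l) = -4 (O(l) = -4 + 0 = -4)
((v(4) + D)**2*U(0, -1))*O(-2) = ((4 - 2)**2*(-4 - 1*(-1)))*(-4) = (2**2*(-4 + 1))*(-4) = (4*(-3))*(-4) = -12*(-4) = 48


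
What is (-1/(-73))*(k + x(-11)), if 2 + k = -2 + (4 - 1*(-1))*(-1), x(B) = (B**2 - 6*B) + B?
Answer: 167/73 ≈ 2.2877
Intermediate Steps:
x(B) = B**2 - 5*B
k = -9 (k = -2 + (-2 + (4 - 1*(-1))*(-1)) = -2 + (-2 + (4 + 1)*(-1)) = -2 + (-2 + 5*(-1)) = -2 + (-2 - 5) = -2 - 7 = -9)
(-1/(-73))*(k + x(-11)) = (-1/(-73))*(-9 - 11*(-5 - 11)) = (-1*(-1/73))*(-9 - 11*(-16)) = (-9 + 176)/73 = (1/73)*167 = 167/73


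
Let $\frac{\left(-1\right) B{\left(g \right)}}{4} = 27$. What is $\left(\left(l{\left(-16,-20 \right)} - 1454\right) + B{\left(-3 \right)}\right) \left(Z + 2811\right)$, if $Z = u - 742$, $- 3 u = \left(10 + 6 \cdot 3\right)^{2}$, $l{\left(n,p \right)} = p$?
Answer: $- \frac{8579186}{3} \approx -2.8597 \cdot 10^{6}$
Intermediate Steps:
$B{\left(g \right)} = -108$ ($B{\left(g \right)} = \left(-4\right) 27 = -108$)
$u = - \frac{784}{3}$ ($u = - \frac{\left(10 + 6 \cdot 3\right)^{2}}{3} = - \frac{\left(10 + 18\right)^{2}}{3} = - \frac{28^{2}}{3} = \left(- \frac{1}{3}\right) 784 = - \frac{784}{3} \approx -261.33$)
$Z = - \frac{3010}{3}$ ($Z = - \frac{784}{3} - 742 = - \frac{3010}{3} \approx -1003.3$)
$\left(\left(l{\left(-16,-20 \right)} - 1454\right) + B{\left(-3 \right)}\right) \left(Z + 2811\right) = \left(\left(-20 - 1454\right) - 108\right) \left(- \frac{3010}{3} + 2811\right) = \left(\left(-20 - 1454\right) - 108\right) \frac{5423}{3} = \left(-1474 - 108\right) \frac{5423}{3} = \left(-1582\right) \frac{5423}{3} = - \frac{8579186}{3}$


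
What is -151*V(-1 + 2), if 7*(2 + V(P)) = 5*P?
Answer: 1359/7 ≈ 194.14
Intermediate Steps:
V(P) = -2 + 5*P/7 (V(P) = -2 + (5*P)/7 = -2 + 5*P/7)
-151*V(-1 + 2) = -151*(-2 + 5*(-1 + 2)/7) = -151*(-2 + (5/7)*1) = -151*(-2 + 5/7) = -151*(-9/7) = 1359/7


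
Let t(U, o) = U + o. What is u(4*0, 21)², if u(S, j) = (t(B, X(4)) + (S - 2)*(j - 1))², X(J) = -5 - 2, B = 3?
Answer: 3748096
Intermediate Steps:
X(J) = -7
u(S, j) = (-4 + (-1 + j)*(-2 + S))² (u(S, j) = ((3 - 7) + (S - 2)*(j - 1))² = (-4 + (-2 + S)*(-1 + j))² = (-4 + (-1 + j)*(-2 + S))²)
u(4*0, 21)² = ((-2 - 4*0 - 2*21 + (4*0)*21)²)² = ((-2 - 1*0 - 42 + 0*21)²)² = ((-2 + 0 - 42 + 0)²)² = ((-44)²)² = 1936² = 3748096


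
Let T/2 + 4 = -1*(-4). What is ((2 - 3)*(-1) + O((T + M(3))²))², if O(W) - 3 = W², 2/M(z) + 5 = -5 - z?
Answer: 13055347600/815730721 ≈ 16.004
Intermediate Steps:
T = 0 (T = -8 + 2*(-1*(-4)) = -8 + 2*4 = -8 + 8 = 0)
M(z) = 2/(-10 - z) (M(z) = 2/(-5 + (-5 - z)) = 2/(-10 - z))
O(W) = 3 + W²
((2 - 3)*(-1) + O((T + M(3))²))² = ((2 - 3)*(-1) + (3 + ((0 - 2/(10 + 3))²)²))² = (-1*(-1) + (3 + ((0 - 2/13)²)²))² = (1 + (3 + ((0 - 2*1/13)²)²))² = (1 + (3 + ((0 - 2/13)²)²))² = (1 + (3 + ((-2/13)²)²))² = (1 + (3 + (4/169)²))² = (1 + (3 + 16/28561))² = (1 + 85699/28561)² = (114260/28561)² = 13055347600/815730721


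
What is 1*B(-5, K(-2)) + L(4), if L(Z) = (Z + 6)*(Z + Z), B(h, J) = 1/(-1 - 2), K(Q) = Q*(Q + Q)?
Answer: 239/3 ≈ 79.667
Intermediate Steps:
K(Q) = 2*Q**2 (K(Q) = Q*(2*Q) = 2*Q**2)
B(h, J) = -1/3 (B(h, J) = 1/(-3) = -1/3)
L(Z) = 2*Z*(6 + Z) (L(Z) = (6 + Z)*(2*Z) = 2*Z*(6 + Z))
1*B(-5, K(-2)) + L(4) = 1*(-1/3) + 2*4*(6 + 4) = -1/3 + 2*4*10 = -1/3 + 80 = 239/3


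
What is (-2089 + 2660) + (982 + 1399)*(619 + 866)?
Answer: 3536356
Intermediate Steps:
(-2089 + 2660) + (982 + 1399)*(619 + 866) = 571 + 2381*1485 = 571 + 3535785 = 3536356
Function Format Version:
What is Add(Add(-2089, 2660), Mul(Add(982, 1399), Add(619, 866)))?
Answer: 3536356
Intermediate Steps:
Add(Add(-2089, 2660), Mul(Add(982, 1399), Add(619, 866))) = Add(571, Mul(2381, 1485)) = Add(571, 3535785) = 3536356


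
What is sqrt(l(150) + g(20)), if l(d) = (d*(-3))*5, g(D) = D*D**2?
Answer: 5*sqrt(230) ≈ 75.829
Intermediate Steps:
g(D) = D**3
l(d) = -15*d (l(d) = -3*d*5 = -15*d)
sqrt(l(150) + g(20)) = sqrt(-15*150 + 20**3) = sqrt(-2250 + 8000) = sqrt(5750) = 5*sqrt(230)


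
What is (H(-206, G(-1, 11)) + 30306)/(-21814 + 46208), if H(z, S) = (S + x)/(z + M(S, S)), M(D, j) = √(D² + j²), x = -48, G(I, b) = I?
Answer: 13122601/10562602 + √2/21125204 ≈ 1.2424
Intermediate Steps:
H(z, S) = (-48 + S)/(z + √2*√(S²)) (H(z, S) = (S - 48)/(z + √(S² + S²)) = (-48 + S)/(z + √(2*S²)) = (-48 + S)/(z + √2*√(S²)))
(H(-206, G(-1, 11)) + 30306)/(-21814 + 46208) = ((-48 - 1)/(-206 + √2*√((-1)²)) + 30306)/(-21814 + 46208) = (-49/(-206 + √2*√1) + 30306)/24394 = (-49/(-206 + √2*1) + 30306)*(1/24394) = (-49/(-206 + √2) + 30306)*(1/24394) = (30306 - 49/(-206 + √2))*(1/24394) = 15153/12197 - 49/(24394*(-206 + √2))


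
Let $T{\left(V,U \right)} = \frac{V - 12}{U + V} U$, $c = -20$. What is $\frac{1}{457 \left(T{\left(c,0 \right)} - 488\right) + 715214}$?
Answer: $\frac{1}{492198} \approx 2.0317 \cdot 10^{-6}$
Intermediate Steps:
$T{\left(V,U \right)} = \frac{U \left(-12 + V\right)}{U + V}$ ($T{\left(V,U \right)} = \frac{-12 + V}{U + V} U = \frac{U \left(-12 + V\right)}{U + V}$)
$\frac{1}{457 \left(T{\left(c,0 \right)} - 488\right) + 715214} = \frac{1}{457 \left(\frac{0 \left(-12 - 20\right)}{0 - 20} - 488\right) + 715214} = \frac{1}{457 \left(0 \frac{1}{-20} \left(-32\right) - 488\right) + 715214} = \frac{1}{457 \left(0 \left(- \frac{1}{20}\right) \left(-32\right) - 488\right) + 715214} = \frac{1}{457 \left(0 - 488\right) + 715214} = \frac{1}{457 \left(-488\right) + 715214} = \frac{1}{-223016 + 715214} = \frac{1}{492198}$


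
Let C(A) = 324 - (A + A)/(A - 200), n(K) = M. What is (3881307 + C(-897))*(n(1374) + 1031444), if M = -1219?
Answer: 4386849918557925/1097 ≈ 3.9990e+12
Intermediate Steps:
n(K) = -1219
C(A) = 324 - 2*A/(-200 + A)
(3881307 + C(-897))*(n(1374) + 1031444) = (3881307 + 2*(-32400 + 161*(-897))/(-200 - 897))*(-1219 + 1031444) = (3881307 + 2*(-32400 - 144417)/(-1097))*1030225 = (3881307 + 2*(-1/1097)*(-176817))*1030225 = (3881307 + 353634/1097)*1030225 = (4258147413/1097)*1030225 = 4386849918557925/1097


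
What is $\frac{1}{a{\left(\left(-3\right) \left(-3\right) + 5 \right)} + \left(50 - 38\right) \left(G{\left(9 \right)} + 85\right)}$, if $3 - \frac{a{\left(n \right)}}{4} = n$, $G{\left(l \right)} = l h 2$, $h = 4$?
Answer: $\frac{1}{1840} \approx 0.00054348$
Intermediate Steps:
$G{\left(l \right)} = 8 l$ ($G{\left(l \right)} = l 4 \cdot 2 = 4 l 2 = 8 l$)
$a{\left(n \right)} = 12 - 4 n$
$\frac{1}{a{\left(\left(-3\right) \left(-3\right) + 5 \right)} + \left(50 - 38\right) \left(G{\left(9 \right)} + 85\right)} = \frac{1}{\left(12 - 4 \left(\left(-3\right) \left(-3\right) + 5\right)\right) + \left(50 - 38\right) \left(8 \cdot 9 + 85\right)} = \frac{1}{\left(12 - 4 \left(9 + 5\right)\right) + 12 \left(72 + 85\right)} = \frac{1}{\left(12 - 56\right) + 12 \cdot 157} = \frac{1}{\left(12 - 56\right) + 1884} = \frac{1}{-44 + 1884} = \frac{1}{1840}$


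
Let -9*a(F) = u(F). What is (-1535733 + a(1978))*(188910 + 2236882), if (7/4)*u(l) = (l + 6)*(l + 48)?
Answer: -273700934850880/63 ≈ -4.3445e+12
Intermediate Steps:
u(l) = 4*(6 + l)*(48 + l)/7 (u(l) = 4*((l + 6)*(l + 48))/7 = 4*((6 + l)*(48 + l))/7 = 4*(6 + l)*(48 + l)/7)
a(F) = -128/7 - 24*F/7 - 4*F²/63 (a(F) = -(1152/7 + 4*F²/7 + 216*F/7)/9 = -128/7 - 24*F/7 - 4*F²/63)
(-1535733 + a(1978))*(188910 + 2236882) = (-1535733 + (-128/7 - 24/7*1978 - 4/63*1978²))*(188910 + 2236882) = (-1535733 + (-128/7 - 47472/7 - 4/63*3912484))*2425792 = (-1535733 + (-128/7 - 47472/7 - 15649936/63))*2425792 = (-1535733 - 16078336/63)*2425792 = -112829515/63*2425792 = -273700934850880/63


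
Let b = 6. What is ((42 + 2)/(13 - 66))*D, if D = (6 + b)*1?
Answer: -528/53 ≈ -9.9623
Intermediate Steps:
D = 12 (D = (6 + 6)*1 = 12*1 = 12)
((42 + 2)/(13 - 66))*D = ((42 + 2)/(13 - 66))*12 = (44/(-53))*12 = (44*(-1/53))*12 = -44/53*12 = -528/53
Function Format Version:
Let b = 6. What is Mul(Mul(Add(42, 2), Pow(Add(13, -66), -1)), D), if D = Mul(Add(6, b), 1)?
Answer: Rational(-528, 53) ≈ -9.9623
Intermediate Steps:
D = 12 (D = Mul(Add(6, 6), 1) = Mul(12, 1) = 12)
Mul(Mul(Add(42, 2), Pow(Add(13, -66), -1)), D) = Mul(Mul(Add(42, 2), Pow(Add(13, -66), -1)), 12) = Mul(Mul(44, Pow(-53, -1)), 12) = Mul(Mul(44, Rational(-1, 53)), 12) = Mul(Rational(-44, 53), 12) = Rational(-528, 53)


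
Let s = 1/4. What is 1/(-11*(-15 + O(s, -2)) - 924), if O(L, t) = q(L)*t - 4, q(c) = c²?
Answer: -8/5709 ≈ -0.0014013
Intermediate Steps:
s = ¼ (s = 1*(¼) = ¼ ≈ 0.25000)
O(L, t) = -4 + t*L² (O(L, t) = L²*t - 4 = t*L² - 4 = -4 + t*L²)
1/(-11*(-15 + O(s, -2)) - 924) = 1/(-11*(-15 + (-4 - 2*(¼)²)) - 924) = 1/(-11*(-15 + (-4 - 2*1/16)) - 924) = 1/(-11*(-15 + (-4 - ⅛)) - 924) = 1/(-11*(-15 - 33/8) - 924) = 1/(-11*(-153/8) - 924) = 1/(1683/8 - 924) = 1/(-5709/8) = -8/5709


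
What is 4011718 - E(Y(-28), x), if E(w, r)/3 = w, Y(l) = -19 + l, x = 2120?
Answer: 4011859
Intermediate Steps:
E(w, r) = 3*w
4011718 - E(Y(-28), x) = 4011718 - 3*(-19 - 28) = 4011718 - 3*(-47) = 4011718 - 1*(-141) = 4011718 + 141 = 4011859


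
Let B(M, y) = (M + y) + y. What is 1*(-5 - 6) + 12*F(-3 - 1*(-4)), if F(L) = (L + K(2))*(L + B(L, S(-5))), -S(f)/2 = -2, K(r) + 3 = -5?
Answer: -851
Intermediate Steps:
K(r) = -8 (K(r) = -3 - 5 = -8)
S(f) = 4 (S(f) = -2*(-2) = 4)
B(M, y) = M + 2*y
F(L) = (-8 + L)*(8 + 2*L) (F(L) = (L - 8)*(L + (L + 2*4)) = (-8 + L)*(L + (L + 8)) = (-8 + L)*(L + (8 + L)) = (-8 + L)*(8 + 2*L))
1*(-5 - 6) + 12*F(-3 - 1*(-4)) = 1*(-5 - 6) + 12*(-64 - 8*(-3 - 1*(-4)) + 2*(-3 - 1*(-4))**2) = 1*(-11) + 12*(-64 - 8*(-3 + 4) + 2*(-3 + 4)**2) = -11 + 12*(-64 - 8*1 + 2*1**2) = -11 + 12*(-64 - 8 + 2*1) = -11 + 12*(-64 - 8 + 2) = -11 + 12*(-70) = -11 - 840 = -851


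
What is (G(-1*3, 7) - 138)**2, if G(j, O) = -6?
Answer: 20736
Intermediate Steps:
(G(-1*3, 7) - 138)**2 = (-6 - 138)**2 = (-144)**2 = 20736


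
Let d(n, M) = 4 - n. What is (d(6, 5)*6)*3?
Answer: -36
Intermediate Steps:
(d(6, 5)*6)*3 = ((4 - 1*6)*6)*3 = ((4 - 6)*6)*3 = -2*6*3 = -12*3 = -36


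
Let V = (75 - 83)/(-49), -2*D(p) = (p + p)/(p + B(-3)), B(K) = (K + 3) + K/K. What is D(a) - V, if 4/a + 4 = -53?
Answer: -228/2597 ≈ -0.087794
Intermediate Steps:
B(K) = 4 + K (B(K) = (3 + K) + 1 = 4 + K)
a = -4/57 (a = 4/(-4 - 53) = 4/(-57) = 4*(-1/57) = -4/57 ≈ -0.070175)
D(p) = -p/(1 + p) (D(p) = -(p + p)/(2*(p + (4 - 3))) = -2*p/(2*(p + 1)) = -2*p/(2*(1 + p)) = -p/(1 + p))
V = 8/49 (V = -1/49*(-8) = 8/49 ≈ 0.16327)
D(a) - V = -1*(-4/57)/(1 - 4/57) - 1*8/49 = -1*(-4/57)/53/57 - 8/49 = -1*(-4/57)*57/53 - 8/49 = 4/53 - 8/49 = -228/2597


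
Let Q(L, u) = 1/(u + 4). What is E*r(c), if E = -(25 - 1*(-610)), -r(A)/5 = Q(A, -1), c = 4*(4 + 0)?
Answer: 3175/3 ≈ 1058.3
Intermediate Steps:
Q(L, u) = 1/(4 + u)
c = 16 (c = 4*4 = 16)
r(A) = -5/3 (r(A) = -5/(4 - 1) = -5/3)
E = -635 (E = -(25 + 610) = -1*635 = -635)
E*r(c) = -635*(-5/3) = 3175/3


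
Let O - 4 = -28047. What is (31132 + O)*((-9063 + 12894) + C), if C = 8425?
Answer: 37858784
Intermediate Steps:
O = -28043 (O = 4 - 28047 = -28043)
(31132 + O)*((-9063 + 12894) + C) = (31132 - 28043)*((-9063 + 12894) + 8425) = 3089*(3831 + 8425) = 3089*12256 = 37858784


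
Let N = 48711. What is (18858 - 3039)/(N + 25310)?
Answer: 15819/74021 ≈ 0.21371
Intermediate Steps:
(18858 - 3039)/(N + 25310) = (18858 - 3039)/(48711 + 25310) = 15819/74021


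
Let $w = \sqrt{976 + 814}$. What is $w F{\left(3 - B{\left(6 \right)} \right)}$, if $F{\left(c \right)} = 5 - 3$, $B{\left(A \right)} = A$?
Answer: $2 \sqrt{1790} \approx 84.617$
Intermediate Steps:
$w = \sqrt{1790} \approx 42.308$
$F{\left(c \right)} = 2$
$w F{\left(3 - B{\left(6 \right)} \right)} = \sqrt{1790} \cdot 2 = 2 \sqrt{1790}$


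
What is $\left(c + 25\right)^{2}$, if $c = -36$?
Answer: $121$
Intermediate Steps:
$\left(c + 25\right)^{2} = \left(-36 + 25\right)^{2} = \left(-11\right)^{2} = 121$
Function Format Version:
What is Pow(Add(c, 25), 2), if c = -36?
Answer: 121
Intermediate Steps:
Pow(Add(c, 25), 2) = Pow(Add(-36, 25), 2) = Pow(-11, 2) = 121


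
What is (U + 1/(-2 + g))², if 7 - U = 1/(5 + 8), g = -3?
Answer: 190969/4225 ≈ 45.200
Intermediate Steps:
U = 90/13 (U = 7 - 1/(5 + 8) = 7 - 1/13 = 90/13 ≈ 6.9231)
(U + 1/(-2 + g))² = (90/13 + 1/(-2 - 3))² = (90/13 + 1/(-5))² = (90/13 - ⅕)² = (437/65)² = 190969/4225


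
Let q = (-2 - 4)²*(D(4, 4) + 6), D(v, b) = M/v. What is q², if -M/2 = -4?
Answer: 82944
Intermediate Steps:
M = 8 (M = -2*(-4) = 8)
D(v, b) = 8/v
q = 288 (q = (-2 - 4)²*(8/4 + 6) = (-6)²*(8*(¼) + 6) = 36*(2 + 6) = 36*8 = 288)
q² = 288² = 82944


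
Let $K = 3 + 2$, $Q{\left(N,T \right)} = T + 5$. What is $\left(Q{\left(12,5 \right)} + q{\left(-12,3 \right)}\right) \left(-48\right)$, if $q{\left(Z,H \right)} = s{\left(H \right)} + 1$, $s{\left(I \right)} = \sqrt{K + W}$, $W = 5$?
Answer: $-528 - 48 \sqrt{10} \approx -679.79$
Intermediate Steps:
$Q{\left(N,T \right)} = 5 + T$
$K = 5$
$s{\left(I \right)} = \sqrt{10}$ ($s{\left(I \right)} = \sqrt{5 + 5} = \sqrt{10}$)
$q{\left(Z,H \right)} = 1 + \sqrt{10}$ ($q{\left(Z,H \right)} = \sqrt{10} + 1 = 1 + \sqrt{10}$)
$\left(Q{\left(12,5 \right)} + q{\left(-12,3 \right)}\right) \left(-48\right) = \left(\left(5 + 5\right) + \left(1 + \sqrt{10}\right)\right) \left(-48\right) = \left(10 + \left(1 + \sqrt{10}\right)\right) \left(-48\right) = \left(11 + \sqrt{10}\right) \left(-48\right) = -528 - 48 \sqrt{10}$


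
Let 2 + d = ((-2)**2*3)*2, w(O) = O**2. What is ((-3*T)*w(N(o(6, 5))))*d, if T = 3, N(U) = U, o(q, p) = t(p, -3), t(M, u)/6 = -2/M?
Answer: -28512/25 ≈ -1140.5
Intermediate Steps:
t(M, u) = -12/M (t(M, u) = 6*(-2/M) = -12/M)
o(q, p) = -12/p
d = 22 (d = -2 + ((-2)**2*3)*2 = -2 + (4*3)*2 = -2 + 12*2 = -2 + 24 = 22)
((-3*T)*w(N(o(6, 5))))*d = ((-3*3)*(-12/5)**2)*22 = -9*(-12*1/5)**2*22 = -9*(-12/5)**2*22 = -9*144/25*22 = -1296/25*22 = -28512/25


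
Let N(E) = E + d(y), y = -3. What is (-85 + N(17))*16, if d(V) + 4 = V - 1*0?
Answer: -1200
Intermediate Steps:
d(V) = -4 + V (d(V) = -4 + (V - 1*0) = -4 + (V + 0) = -4 + V)
N(E) = -7 + E (N(E) = E + (-4 - 3) = E - 7 = -7 + E)
(-85 + N(17))*16 = (-85 + (-7 + 17))*16 = (-85 + 10)*16 = -75*16 = -1200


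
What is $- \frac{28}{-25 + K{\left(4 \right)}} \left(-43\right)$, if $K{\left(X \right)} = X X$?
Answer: $- \frac{1204}{9} \approx -133.78$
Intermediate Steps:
$K{\left(X \right)} = X^{2}$
$- \frac{28}{-25 + K{\left(4 \right)}} \left(-43\right) = - \frac{28}{-25 + 4^{2}} \left(-43\right) = - \frac{28}{-25 + 16} \left(-43\right) = - \frac{28}{-9} \left(-43\right) = \left(-28\right) \left(- \frac{1}{9}\right) \left(-43\right) = \frac{28}{9} \left(-43\right) = - \frac{1204}{9}$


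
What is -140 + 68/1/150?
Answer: 10060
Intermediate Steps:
-140 + 68/1/150 = -140 + 68/(1/150) = -140 + 150*68 = -140 + 10200 = 10060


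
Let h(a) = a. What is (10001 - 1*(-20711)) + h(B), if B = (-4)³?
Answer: 30648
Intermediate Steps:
B = -64
(10001 - 1*(-20711)) + h(B) = (10001 - 1*(-20711)) - 64 = (10001 + 20711) - 64 = 30712 - 64 = 30648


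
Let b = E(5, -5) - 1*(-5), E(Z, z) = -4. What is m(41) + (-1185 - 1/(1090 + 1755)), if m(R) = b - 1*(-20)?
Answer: -3311581/2845 ≈ -1164.0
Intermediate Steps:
b = 1 (b = -4 - 1*(-5) = -4 + 5 = 1)
m(R) = 21 (m(R) = 1 - 1*(-20) = 1 + 20 = 21)
m(41) + (-1185 - 1/(1090 + 1755)) = 21 + (-1185 - 1/(1090 + 1755)) = 21 + (-1185 - 1/2845) = 21 - 3371326/2845 = -3311581/2845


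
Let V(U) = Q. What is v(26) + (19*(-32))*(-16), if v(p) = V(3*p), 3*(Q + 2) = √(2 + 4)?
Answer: 9726 + √6/3 ≈ 9726.8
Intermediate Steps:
Q = -2 + √6/3 (Q = -2 + √(2 + 4)/3 = -2 + √6/3 ≈ -1.1835)
V(U) = -2 + √6/3
v(p) = -2 + √6/3
v(26) + (19*(-32))*(-16) = (-2 + √6/3) + (19*(-32))*(-16) = (-2 + √6/3) - 608*(-16) = (-2 + √6/3) + 9728 = 9726 + √6/3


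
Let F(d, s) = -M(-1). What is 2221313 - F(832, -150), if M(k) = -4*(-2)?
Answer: 2221321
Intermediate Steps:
M(k) = 8
F(d, s) = -8 (F(d, s) = -1*8 = -8)
2221313 - F(832, -150) = 2221313 - 1*(-8) = 2221313 + 8 = 2221321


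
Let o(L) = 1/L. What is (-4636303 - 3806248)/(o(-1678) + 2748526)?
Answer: -1089738506/354771279 ≈ -3.0717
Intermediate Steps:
(-4636303 - 3806248)/(o(-1678) + 2748526) = (-4636303 - 3806248)/(1/(-1678) + 2748526) = -8442551/(-1/1678 + 2748526) = -8442551/4612026627/1678 = -8442551*1678/4612026627 = -1089738506/354771279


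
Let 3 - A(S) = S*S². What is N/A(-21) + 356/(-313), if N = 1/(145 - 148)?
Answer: -9894265/8698896 ≈ -1.1374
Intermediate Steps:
A(S) = 3 - S³ (A(S) = 3 - S*S² = 3 - S³)
N = -⅓ (N = 1/(-3) = -⅓ ≈ -0.33333)
N/A(-21) + 356/(-313) = -1/(3*(3 - 1*(-21)³)) + 356/(-313) = -1/(3*(3 - 1*(-9261))) + 356*(-1/313) = -1/(3*(3 + 9261)) - 356/313 = -⅓/9264 - 356/313 = -⅓*1/9264 - 356/313 = -1/27792 - 356/313 = -9894265/8698896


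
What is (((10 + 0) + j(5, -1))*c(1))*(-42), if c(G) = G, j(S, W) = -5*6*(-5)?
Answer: -6720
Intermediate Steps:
j(S, W) = 150 (j(S, W) = -30*(-5) = 150)
(((10 + 0) + j(5, -1))*c(1))*(-42) = (((10 + 0) + 150)*1)*(-42) = ((10 + 150)*1)*(-42) = (160*1)*(-42) = 160*(-42) = -6720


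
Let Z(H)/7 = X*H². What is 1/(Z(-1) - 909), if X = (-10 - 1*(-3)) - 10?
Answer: -1/1028 ≈ -0.00097276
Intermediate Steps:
X = -17 (X = (-10 + 3) - 10 = -7 - 10 = -17)
Z(H) = -119*H² (Z(H) = 7*(-17*H²) = -119*H²)
1/(Z(-1) - 909) = 1/(-119*(-1)² - 909) = 1/(-119*1 - 909) = 1/(-119 - 909) = 1/(-1028) = -1/1028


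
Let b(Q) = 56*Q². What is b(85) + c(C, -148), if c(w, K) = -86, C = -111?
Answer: 404514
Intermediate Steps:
b(85) + c(C, -148) = 56*85² - 86 = 56*7225 - 86 = 404600 - 86 = 404514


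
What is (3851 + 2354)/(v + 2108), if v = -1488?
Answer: 1241/124 ≈ 10.008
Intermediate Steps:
(3851 + 2354)/(v + 2108) = (3851 + 2354)/(-1488 + 2108) = 6205/620 = 6205*(1/620) = 1241/124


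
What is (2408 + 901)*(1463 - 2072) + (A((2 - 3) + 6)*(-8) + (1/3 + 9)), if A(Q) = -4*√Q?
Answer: -6045515/3 + 32*√5 ≈ -2.0151e+6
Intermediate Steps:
(2408 + 901)*(1463 - 2072) + (A((2 - 3) + 6)*(-8) + (1/3 + 9)) = (2408 + 901)*(1463 - 2072) + (-4*√((2 - 3) + 6)*(-8) + (1/3 + 9)) = 3309*(-609) + (-4*√(-1 + 6)*(-8) + (⅓ + 9)) = -2015181 + (-4*√5*(-8) + 28/3) = -2015181 + (32*√5 + 28/3) = -2015181 + (28/3 + 32*√5) = -6045515/3 + 32*√5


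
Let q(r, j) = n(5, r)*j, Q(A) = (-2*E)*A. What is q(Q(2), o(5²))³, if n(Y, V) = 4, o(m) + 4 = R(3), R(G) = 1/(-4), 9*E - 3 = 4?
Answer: -4913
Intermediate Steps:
E = 7/9 (E = ⅓ + (⅑)*4 = ⅓ + 4/9 = 7/9 ≈ 0.77778)
Q(A) = -14*A/9 (Q(A) = (-2*7/9)*A = -14*A/9)
R(G) = -¼
o(m) = -17/4 (o(m) = -4 - ¼ = -17/4)
q(r, j) = 4*j
q(Q(2), o(5²))³ = (4*(-17/4))³ = (-17)³ = -4913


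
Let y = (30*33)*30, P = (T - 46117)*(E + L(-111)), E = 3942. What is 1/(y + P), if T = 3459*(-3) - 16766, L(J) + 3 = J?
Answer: -1/280409580 ≈ -3.5662e-9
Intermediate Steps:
L(J) = -3 + J
T = -27143 (T = -10377 - 16766 = -27143)
P = -280439280 (P = (-27143 - 46117)*(3942 + (-3 - 111)) = -73260*(3942 - 114) = -73260*3828 = -280439280)
y = 29700 (y = 990*30 = 29700)
1/(y + P) = 1/(29700 - 280439280) = 1/(-280409580) = -1/280409580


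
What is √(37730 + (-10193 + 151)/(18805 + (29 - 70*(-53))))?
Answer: 3*√133162253878/5636 ≈ 194.24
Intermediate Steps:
√(37730 + (-10193 + 151)/(18805 + (29 - 70*(-53)))) = √(37730 - 10042/(18805 + (29 + 3710))) = √(37730 - 10042/(18805 + 3739)) = √(37730 - 10042/22544) = √(37730 - 10042*1/22544) = √(37730 - 5021/11272) = √(425287539/11272) = 3*√133162253878/5636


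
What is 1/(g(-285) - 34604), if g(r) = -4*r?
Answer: -1/33464 ≈ -2.9883e-5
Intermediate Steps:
1/(g(-285) - 34604) = 1/(-4*(-285) - 34604) = 1/(1140 - 34604) = 1/(-33464) = -1/33464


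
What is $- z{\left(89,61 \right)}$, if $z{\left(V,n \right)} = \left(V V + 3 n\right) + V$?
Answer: $-8193$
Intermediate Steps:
$z{\left(V,n \right)} = V + V^{2} + 3 n$ ($z{\left(V,n \right)} = \left(V^{2} + 3 n\right) + V = V + V^{2} + 3 n$)
$- z{\left(89,61 \right)} = - (89 + 89^{2} + 3 \cdot 61) = - (89 + 7921 + 183) = \left(-1\right) 8193 = -8193$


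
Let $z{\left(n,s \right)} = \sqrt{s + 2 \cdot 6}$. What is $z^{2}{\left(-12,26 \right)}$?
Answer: $38$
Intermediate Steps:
$z{\left(n,s \right)} = \sqrt{12 + s}$ ($z{\left(n,s \right)} = \sqrt{s + 12} = \sqrt{12 + s}$)
$z^{2}{\left(-12,26 \right)} = \left(\sqrt{12 + 26}\right)^{2} = \left(\sqrt{38}\right)^{2} = 38$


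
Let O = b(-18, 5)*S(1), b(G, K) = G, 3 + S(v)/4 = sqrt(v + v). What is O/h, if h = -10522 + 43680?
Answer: 108/16579 - 36*sqrt(2)/16579 ≈ 0.0034434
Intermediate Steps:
S(v) = -12 + 4*sqrt(2)*sqrt(v) (S(v) = -12 + 4*sqrt(v + v) = -12 + 4*sqrt(2*v) = -12 + 4*(sqrt(2)*sqrt(v)) = -12 + 4*sqrt(2)*sqrt(v))
O = 216 - 72*sqrt(2) (O = -18*(-12 + 4*sqrt(2)*sqrt(1)) = -18*(-12 + 4*sqrt(2)*1) = -18*(-12 + 4*sqrt(2)) = 216 - 72*sqrt(2) ≈ 114.18)
h = 33158
O/h = (216 - 72*sqrt(2))/33158 = (216 - 72*sqrt(2))*(1/33158) = 108/16579 - 36*sqrt(2)/16579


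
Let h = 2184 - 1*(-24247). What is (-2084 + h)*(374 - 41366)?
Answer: -998032224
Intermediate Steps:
h = 26431 (h = 2184 + 24247 = 26431)
(-2084 + h)*(374 - 41366) = (-2084 + 26431)*(374 - 41366) = 24347*(-40992) = -998032224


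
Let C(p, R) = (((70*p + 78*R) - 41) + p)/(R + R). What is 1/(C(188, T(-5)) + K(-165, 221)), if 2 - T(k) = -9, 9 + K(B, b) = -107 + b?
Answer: 22/16475 ≈ 0.0013354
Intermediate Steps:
K(B, b) = -116 + b (K(B, b) = -9 + (-107 + b) = -116 + b)
T(k) = 11 (T(k) = 2 - 1*(-9) = 2 + 9 = 11)
C(p, R) = (-41 + 71*p + 78*R)/(2*R) (C(p, R) = ((-41 + 70*p + 78*R) + p)/((2*R)) = (-41 + 71*p + 78*R)*(1/(2*R)) = (-41 + 71*p + 78*R)/(2*R))
1/(C(188, T(-5)) + K(-165, 221)) = 1/((½)*(-41 + 71*188 + 78*11)/11 + (-116 + 221)) = 1/((½)*(1/11)*(-41 + 13348 + 858) + 105) = 1/((½)*(1/11)*14165 + 105) = 1/(14165/22 + 105) = 1/(16475/22) = 22/16475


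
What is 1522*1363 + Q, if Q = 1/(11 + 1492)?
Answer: 3117952459/1503 ≈ 2.0745e+6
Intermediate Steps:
Q = 1/1503 ≈ 0.00066534
1522*1363 + Q = 1522*1363 + 1/1503 = 2074486 + 1/1503 = 3117952459/1503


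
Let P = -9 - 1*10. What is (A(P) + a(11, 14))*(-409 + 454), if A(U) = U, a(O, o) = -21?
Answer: -1800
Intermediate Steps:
P = -19 (P = -9 - 10 = -19)
(A(P) + a(11, 14))*(-409 + 454) = (-19 - 21)*(-409 + 454) = -40*45 = -1800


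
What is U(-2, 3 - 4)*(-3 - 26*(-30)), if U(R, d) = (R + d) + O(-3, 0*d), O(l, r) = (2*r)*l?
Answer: -2331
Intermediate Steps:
O(l, r) = 2*l*r
U(R, d) = R + d (U(R, d) = (R + d) + 2*(-3)*(0*d) = (R + d) + 2*(-3)*0 = (R + d) + 0 = R + d)
U(-2, 3 - 4)*(-3 - 26*(-30)) = (-2 + (3 - 4))*(-3 - 26*(-30)) = (-2 - 1)*(-3 + 780) = -3*777 = -2331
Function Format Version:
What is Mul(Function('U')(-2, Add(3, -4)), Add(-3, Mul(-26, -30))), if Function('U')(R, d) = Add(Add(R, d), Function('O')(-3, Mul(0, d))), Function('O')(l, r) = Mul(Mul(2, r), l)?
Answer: -2331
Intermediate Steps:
Function('O')(l, r) = Mul(2, l, r)
Function('U')(R, d) = Add(R, d) (Function('U')(R, d) = Add(Add(R, d), Mul(2, -3, Mul(0, d))) = Add(Add(R, d), Mul(2, -3, 0)) = Add(Add(R, d), 0) = Add(R, d))
Mul(Function('U')(-2, Add(3, -4)), Add(-3, Mul(-26, -30))) = Mul(Add(-2, Add(3, -4)), Add(-3, Mul(-26, -30))) = Mul(Add(-2, -1), Add(-3, 780)) = Mul(-3, 777) = -2331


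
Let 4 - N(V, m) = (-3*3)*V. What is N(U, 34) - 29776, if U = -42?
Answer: -30150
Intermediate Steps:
N(V, m) = 4 + 9*V (N(V, m) = 4 - (-3*3)*V = 4 - (-9)*V = 4 + 9*V)
N(U, 34) - 29776 = (4 + 9*(-42)) - 29776 = (4 - 378) - 29776 = -374 - 29776 = -30150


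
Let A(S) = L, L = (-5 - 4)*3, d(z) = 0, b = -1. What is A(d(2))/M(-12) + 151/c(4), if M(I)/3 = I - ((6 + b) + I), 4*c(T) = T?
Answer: 764/5 ≈ 152.80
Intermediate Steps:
c(T) = T/4
L = -27 (L = -9*3 = -27)
A(S) = -27
M(I) = -15 (M(I) = 3*(I - ((6 - 1) + I)) = 3*(I - (5 + I)) = 3*(I + (-5 - I)) = 3*(-5) = -15)
A(d(2))/M(-12) + 151/c(4) = -27/(-15) + 151/(((¼)*4)) = -27*(-1/15) + 151/1 = 9/5 + 151*1 = 9/5 + 151 = 764/5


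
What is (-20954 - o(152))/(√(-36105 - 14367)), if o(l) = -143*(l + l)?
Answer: -3753*I*√1402/1402 ≈ -100.23*I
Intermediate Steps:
o(l) = -286*l
(-20954 - o(152))/(√(-36105 - 14367)) = (-20954 - (-286)*152)/(√(-36105 - 14367)) = (-20954 - 1*(-43472))/(√(-50472)) = (-20954 + 43472)/((6*I*√1402)) = 22518*(-I*√1402/8412) = -3753*I*√1402/1402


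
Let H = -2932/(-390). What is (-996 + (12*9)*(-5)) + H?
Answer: -298054/195 ≈ -1528.5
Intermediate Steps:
H = 1466/195 (H = -2932*(-1/390) = 1466/195 ≈ 7.5180)
(-996 + (12*9)*(-5)) + H = (-996 + (12*9)*(-5)) + 1466/195 = (-996 + 108*(-5)) + 1466/195 = (-996 - 540) + 1466/195 = -1536 + 1466/195 = -298054/195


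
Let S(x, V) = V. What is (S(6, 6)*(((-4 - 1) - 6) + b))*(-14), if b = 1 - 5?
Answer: 1260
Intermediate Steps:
b = -4
(S(6, 6)*(((-4 - 1) - 6) + b))*(-14) = (6*(((-4 - 1) - 6) - 4))*(-14) = (6*((-5 - 6) - 4))*(-14) = (6*(-11 - 4))*(-14) = (6*(-15))*(-14) = -90*(-14) = 1260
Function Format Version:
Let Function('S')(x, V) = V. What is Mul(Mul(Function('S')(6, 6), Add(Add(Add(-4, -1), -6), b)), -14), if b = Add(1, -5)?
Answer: 1260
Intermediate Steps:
b = -4
Mul(Mul(Function('S')(6, 6), Add(Add(Add(-4, -1), -6), b)), -14) = Mul(Mul(6, Add(Add(Add(-4, -1), -6), -4)), -14) = Mul(Mul(6, Add(Add(-5, -6), -4)), -14) = Mul(Mul(6, Add(-11, -4)), -14) = Mul(Mul(6, -15), -14) = Mul(-90, -14) = 1260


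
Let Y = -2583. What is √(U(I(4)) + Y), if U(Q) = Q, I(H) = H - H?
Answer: 3*I*√287 ≈ 50.823*I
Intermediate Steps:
I(H) = 0
√(U(I(4)) + Y) = √(0 - 2583) = √(-2583) = 3*I*√287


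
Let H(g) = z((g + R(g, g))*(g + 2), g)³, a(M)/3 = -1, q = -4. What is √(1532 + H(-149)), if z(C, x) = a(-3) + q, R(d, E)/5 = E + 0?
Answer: √1189 ≈ 34.482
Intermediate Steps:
R(d, E) = 5*E (R(d, E) = 5*(E + 0) = 5*E)
a(M) = -3 (a(M) = 3*(-1) = -3)
z(C, x) = -7 (z(C, x) = -3 - 4 = -7)
H(g) = -343 (H(g) = (-7)³ = -343)
√(1532 + H(-149)) = √(1532 - 343) = √1189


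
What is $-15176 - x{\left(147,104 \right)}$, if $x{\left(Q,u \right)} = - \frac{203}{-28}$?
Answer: $- \frac{60733}{4} \approx -15183.0$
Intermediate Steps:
$x{\left(Q,u \right)} = \frac{29}{4}$ ($x{\left(Q,u \right)} = \left(-203\right) \left(- \frac{1}{28}\right) = \frac{29}{4}$)
$-15176 - x{\left(147,104 \right)} = -15176 - \frac{29}{4} = - \frac{60733}{4}$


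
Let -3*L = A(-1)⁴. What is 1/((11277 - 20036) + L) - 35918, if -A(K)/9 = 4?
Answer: -20424088259/568631 ≈ -35918.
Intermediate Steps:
A(K) = -36 (A(K) = -9*4 = -36)
L = -559872 (L = -⅓*(-36)⁴ = -⅓*1679616 = -559872)
1/((11277 - 20036) + L) - 35918 = 1/((11277 - 20036) - 559872) - 35918 = 1/(-8759 - 559872) - 35918 = 1/(-568631) - 35918 = -1/568631 - 35918 = -20424088259/568631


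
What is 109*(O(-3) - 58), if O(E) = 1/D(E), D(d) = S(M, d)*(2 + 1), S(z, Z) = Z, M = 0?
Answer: -57007/9 ≈ -6334.1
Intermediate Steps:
D(d) = 3*d (D(d) = d*(2 + 1) = d*3 = 3*d)
O(E) = 1/(3*E)
109*(O(-3) - 58) = 109*((⅓)/(-3) - 58) = 109*((⅓)*(-⅓) - 58) = 109*(-⅑ - 58) = 109*(-523/9) = -57007/9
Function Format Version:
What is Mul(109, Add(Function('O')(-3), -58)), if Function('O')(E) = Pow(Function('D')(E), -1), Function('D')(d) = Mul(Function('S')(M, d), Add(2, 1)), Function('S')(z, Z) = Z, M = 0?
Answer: Rational(-57007, 9) ≈ -6334.1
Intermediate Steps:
Function('D')(d) = Mul(3, d) (Function('D')(d) = Mul(d, Add(2, 1)) = Mul(d, 3) = Mul(3, d))
Function('O')(E) = Mul(Rational(1, 3), Pow(E, -1)) (Function('O')(E) = Pow(Mul(3, E), -1) = Mul(Rational(1, 3), Pow(E, -1)))
Mul(109, Add(Function('O')(-3), -58)) = Mul(109, Add(Mul(Rational(1, 3), Pow(-3, -1)), -58)) = Mul(109, Add(Mul(Rational(1, 3), Rational(-1, 3)), -58)) = Mul(109, Add(Rational(-1, 9), -58)) = Mul(109, Rational(-523, 9)) = Rational(-57007, 9)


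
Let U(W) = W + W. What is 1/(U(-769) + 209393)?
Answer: 1/207855 ≈ 4.8110e-6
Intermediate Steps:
U(W) = 2*W
1/(U(-769) + 209393) = 1/(2*(-769) + 209393) = 1/(-1538 + 209393) = 1/207855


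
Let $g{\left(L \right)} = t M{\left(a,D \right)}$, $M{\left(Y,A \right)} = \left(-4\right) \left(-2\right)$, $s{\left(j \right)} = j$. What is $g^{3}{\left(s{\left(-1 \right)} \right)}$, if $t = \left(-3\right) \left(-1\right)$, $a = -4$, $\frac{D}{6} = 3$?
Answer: $13824$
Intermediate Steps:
$D = 18$ ($D = 6 \cdot 3 = 18$)
$M{\left(Y,A \right)} = 8$
$t = 3$
$g{\left(L \right)} = 24$ ($g{\left(L \right)} = 3 \cdot 8 = 24$)
$g^{3}{\left(s{\left(-1 \right)} \right)} = 24^{3} = 13824$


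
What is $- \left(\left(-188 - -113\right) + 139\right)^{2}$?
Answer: $-4096$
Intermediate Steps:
$- \left(\left(-188 - -113\right) + 139\right)^{2} = - \left(\left(-188 + 113\right) + 139\right)^{2} = - \left(-75 + 139\right)^{2} = - 64^{2} = \left(-1\right) 4096 = -4096$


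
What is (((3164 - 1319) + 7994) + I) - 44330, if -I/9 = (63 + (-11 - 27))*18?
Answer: -38541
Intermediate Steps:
I = -4050 (I = -9*(63 + (-11 - 27))*18 = -9*(63 - 38)*18 = -225*18 = -9*450 = -4050)
(((3164 - 1319) + 7994) + I) - 44330 = (((3164 - 1319) + 7994) - 4050) - 44330 = ((1845 + 7994) - 4050) - 44330 = (9839 - 4050) - 44330 = 5789 - 44330 = -38541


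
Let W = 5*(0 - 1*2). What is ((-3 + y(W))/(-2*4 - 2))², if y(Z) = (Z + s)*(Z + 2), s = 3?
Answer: 2809/100 ≈ 28.090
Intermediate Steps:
W = -10 (W = 5*(0 - 2) = 5*(-2) = -10)
y(Z) = (2 + Z)*(3 + Z) (y(Z) = (Z + 3)*(Z + 2) = (3 + Z)*(2 + Z) = (2 + Z)*(3 + Z))
((-3 + y(W))/(-2*4 - 2))² = ((-3 + (6 + (-10)² + 5*(-10)))/(-2*4 - 2))² = ((-3 + (6 + 100 - 50))/(-8 - 2))² = ((-3 + 56)/(-10))² = (-⅒*53)² = (-53/10)² = 2809/100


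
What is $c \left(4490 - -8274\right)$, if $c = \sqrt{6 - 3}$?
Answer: $12764 \sqrt{3} \approx 22108.0$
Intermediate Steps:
$c = \sqrt{3} \approx 1.732$
$c \left(4490 - -8274\right) = \sqrt{3} \left(4490 - -8274\right) = \sqrt{3} \left(4490 + 8274\right) = \sqrt{3} \cdot 12764 = 12764 \sqrt{3}$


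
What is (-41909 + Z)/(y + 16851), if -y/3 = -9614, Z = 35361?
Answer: -6548/45693 ≈ -0.14330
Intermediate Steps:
y = 28842 (y = -3*(-9614) = 28842)
(-41909 + Z)/(y + 16851) = (-41909 + 35361)/(28842 + 16851) = -6548/45693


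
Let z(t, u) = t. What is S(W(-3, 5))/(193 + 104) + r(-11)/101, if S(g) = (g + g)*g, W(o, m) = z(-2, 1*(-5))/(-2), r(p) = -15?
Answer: -4253/29997 ≈ -0.14178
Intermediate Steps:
W(o, m) = 1 (W(o, m) = -2/(-2) = -2*(-½) = 1)
S(g) = 2*g² (S(g) = (2*g)*g = 2*g²)
S(W(-3, 5))/(193 + 104) + r(-11)/101 = (2*1²)/(193 + 104) - 15/101 = (2*1)/297 - 15*1/101 = 2*(1/297) - 15/101 = 2/297 - 15/101 = -4253/29997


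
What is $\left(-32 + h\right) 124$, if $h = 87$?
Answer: $6820$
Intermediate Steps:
$\left(-32 + h\right) 124 = \left(-32 + 87\right) 124 = 55 \cdot 124 = 6820$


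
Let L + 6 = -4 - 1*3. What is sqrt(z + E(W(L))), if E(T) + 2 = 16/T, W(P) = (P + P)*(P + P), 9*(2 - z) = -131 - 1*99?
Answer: 7*sqrt(794)/39 ≈ 5.0576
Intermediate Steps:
z = 248/9 (z = 2 - (-131 - 1*99)/9 = 2 - (-131 - 99)/9 = 2 - 1/9*(-230) = 2 + 230/9 = 248/9 ≈ 27.556)
L = -13 (L = -6 + (-4 - 1*3) = -6 + (-4 - 3) = -6 - 7 = -13)
W(P) = 4*P**2 (W(P) = (2*P)*(2*P) = 4*P**2)
E(T) = -2 + 16/T
sqrt(z + E(W(L))) = sqrt(248/9 + (-2 + 16/((4*(-13)**2)))) = sqrt(248/9 + (-2 + 16/((4*169)))) = sqrt(248/9 + (-2 + 16/676)) = sqrt(248/9 + (-2 + 16*(1/676))) = sqrt(248/9 + (-2 + 4/169)) = sqrt(248/9 - 334/169) = sqrt(38906/1521) = 7*sqrt(794)/39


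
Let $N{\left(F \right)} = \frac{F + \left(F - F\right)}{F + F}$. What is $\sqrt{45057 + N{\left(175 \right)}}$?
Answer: $\frac{\sqrt{180230}}{2} \approx 212.27$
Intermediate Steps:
$N{\left(F \right)} = \frac{1}{2}$ ($N{\left(F \right)} = \frac{F + 0}{2 F} = F \frac{1}{2 F} = \frac{1}{2}$)
$\sqrt{45057 + N{\left(175 \right)}} = \sqrt{45057 + \frac{1}{2}} = \sqrt{\frac{90115}{2}} = \frac{\sqrt{180230}}{2}$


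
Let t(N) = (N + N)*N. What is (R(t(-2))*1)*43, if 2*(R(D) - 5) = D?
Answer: 387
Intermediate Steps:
t(N) = 2*N**2 (t(N) = (2*N)*N = 2*N**2)
R(D) = 5 + D/2
(R(t(-2))*1)*43 = ((5 + (2*(-2)**2)/2)*1)*43 = ((5 + (2*4)/2)*1)*43 = ((5 + (1/2)*8)*1)*43 = ((5 + 4)*1)*43 = (9*1)*43 = 9*43 = 387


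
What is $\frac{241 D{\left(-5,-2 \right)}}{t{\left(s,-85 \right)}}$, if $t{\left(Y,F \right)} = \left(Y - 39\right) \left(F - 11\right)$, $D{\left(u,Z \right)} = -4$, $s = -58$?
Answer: $- \frac{241}{2328} \approx -0.10352$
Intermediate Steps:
$t{\left(Y,F \right)} = \left(-39 + Y\right) \left(-11 + F\right)$
$\frac{241 D{\left(-5,-2 \right)}}{t{\left(s,-85 \right)}} = \frac{241 \left(-4\right)}{429 - -3315 - -638 - -4930} = - \frac{964}{429 + 3315 + 638 + 4930} = - \frac{964}{9312} = \left(-964\right) \frac{1}{9312} = - \frac{241}{2328}$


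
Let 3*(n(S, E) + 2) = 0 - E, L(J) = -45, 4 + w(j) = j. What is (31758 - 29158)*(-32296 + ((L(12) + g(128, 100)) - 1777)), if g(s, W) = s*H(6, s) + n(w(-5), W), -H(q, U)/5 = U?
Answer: -905372000/3 ≈ -3.0179e+8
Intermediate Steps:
H(q, U) = -5*U
w(j) = -4 + j
n(S, E) = -2 - E/3 (n(S, E) = -2 + (0 - E)/3 = -2 + (-E)/3 = -2 - E/3)
g(s, W) = -2 - 5*s² - W/3 (g(s, W) = s*(-5*s) + (-2 - W/3) = -5*s² + (-2 - W/3) = -2 - 5*s² - W/3)
(31758 - 29158)*(-32296 + ((L(12) + g(128, 100)) - 1777)) = (31758 - 29158)*(-32296 + ((-45 + (-2 - 5*128² - ⅓*100)) - 1777)) = 2600*(-32296 + ((-45 + (-2 - 5*16384 - 100/3)) - 1777)) = 2600*(-32296 + ((-45 + (-2 - 81920 - 100/3)) - 1777)) = 2600*(-32296 + ((-45 - 245866/3) - 1777)) = 2600*(-32296 + (-246001/3 - 1777)) = 2600*(-32296 - 251332/3) = 2600*(-348220/3) = -905372000/3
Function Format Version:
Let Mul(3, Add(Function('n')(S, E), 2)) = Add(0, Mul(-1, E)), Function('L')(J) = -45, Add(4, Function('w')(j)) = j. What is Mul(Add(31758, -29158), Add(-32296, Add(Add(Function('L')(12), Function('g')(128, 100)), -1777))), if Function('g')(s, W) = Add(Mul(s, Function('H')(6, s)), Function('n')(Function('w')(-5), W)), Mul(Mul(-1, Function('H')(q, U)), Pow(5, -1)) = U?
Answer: Rational(-905372000, 3) ≈ -3.0179e+8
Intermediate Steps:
Function('H')(q, U) = Mul(-5, U)
Function('w')(j) = Add(-4, j)
Function('n')(S, E) = Add(-2, Mul(Rational(-1, 3), E)) (Function('n')(S, E) = Add(-2, Mul(Rational(1, 3), Add(0, Mul(-1, E)))) = Add(-2, Mul(Rational(1, 3), Mul(-1, E))) = Add(-2, Mul(Rational(-1, 3), E)))
Function('g')(s, W) = Add(-2, Mul(-5, Pow(s, 2)), Mul(Rational(-1, 3), W)) (Function('g')(s, W) = Add(Mul(s, Mul(-5, s)), Add(-2, Mul(Rational(-1, 3), W))) = Add(Mul(-5, Pow(s, 2)), Add(-2, Mul(Rational(-1, 3), W))) = Add(-2, Mul(-5, Pow(s, 2)), Mul(Rational(-1, 3), W)))
Mul(Add(31758, -29158), Add(-32296, Add(Add(Function('L')(12), Function('g')(128, 100)), -1777))) = Mul(Add(31758, -29158), Add(-32296, Add(Add(-45, Add(-2, Mul(-5, Pow(128, 2)), Mul(Rational(-1, 3), 100))), -1777))) = Mul(2600, Add(-32296, Add(Add(-45, Add(-2, Mul(-5, 16384), Rational(-100, 3))), -1777))) = Mul(2600, Add(-32296, Add(Add(-45, Add(-2, -81920, Rational(-100, 3))), -1777))) = Mul(2600, Add(-32296, Add(Add(-45, Rational(-245866, 3)), -1777))) = Mul(2600, Add(-32296, Add(Rational(-246001, 3), -1777))) = Mul(2600, Add(-32296, Rational(-251332, 3))) = Mul(2600, Rational(-348220, 3)) = Rational(-905372000, 3)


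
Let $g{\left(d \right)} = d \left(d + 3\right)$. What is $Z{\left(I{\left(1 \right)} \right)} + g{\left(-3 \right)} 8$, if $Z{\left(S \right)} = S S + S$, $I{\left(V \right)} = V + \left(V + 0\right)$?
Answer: $6$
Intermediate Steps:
$g{\left(d \right)} = d \left(3 + d\right)$
$I{\left(V \right)} = 2 V$ ($I{\left(V \right)} = V + V = 2 V$)
$Z{\left(S \right)} = S + S^{2}$ ($Z{\left(S \right)} = S^{2} + S = S + S^{2}$)
$Z{\left(I{\left(1 \right)} \right)} + g{\left(-3 \right)} 8 = 2 \cdot 1 \left(1 + 2 \cdot 1\right) + - 3 \left(3 - 3\right) 8 = 2 \left(1 + 2\right) + \left(-3\right) 0 \cdot 8 = 2 \cdot 3 + 0 \cdot 8 = 6 + 0 = 6$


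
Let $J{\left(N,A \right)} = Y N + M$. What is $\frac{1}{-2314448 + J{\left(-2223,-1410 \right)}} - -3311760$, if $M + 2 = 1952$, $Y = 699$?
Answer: $\frac{12804506069999}{3866375} \approx 3.3118 \cdot 10^{6}$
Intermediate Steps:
$M = 1950$ ($M = -2 + 1952 = 1950$)
$J{\left(N,A \right)} = 1950 + 699 N$ ($J{\left(N,A \right)} = 699 N + 1950 = 1950 + 699 N$)
$\frac{1}{-2314448 + J{\left(-2223,-1410 \right)}} - -3311760 = \frac{1}{-2314448 + \left(1950 + 699 \left(-2223\right)\right)} - -3311760 = \frac{1}{-2314448 + \left(1950 - 1553877\right)} + 3311760 = \frac{1}{-2314448 - 1551927} + 3311760 = \frac{1}{-3866375} + 3311760 = - \frac{1}{3866375} + 3311760 = \frac{12804506069999}{3866375}$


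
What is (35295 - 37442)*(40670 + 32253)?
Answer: -156565681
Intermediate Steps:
(35295 - 37442)*(40670 + 32253) = -2147*72923 = -156565681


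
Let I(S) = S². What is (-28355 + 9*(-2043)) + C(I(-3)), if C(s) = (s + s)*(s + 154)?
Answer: -43808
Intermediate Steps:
C(s) = 2*s*(154 + s) (C(s) = (2*s)*(154 + s) = 2*s*(154 + s))
(-28355 + 9*(-2043)) + C(I(-3)) = (-28355 + 9*(-2043)) + 2*(-3)²*(154 + (-3)²) = (-28355 - 18387) + 2*9*(154 + 9) = -46742 + 2*9*163 = -46742 + 2934 = -43808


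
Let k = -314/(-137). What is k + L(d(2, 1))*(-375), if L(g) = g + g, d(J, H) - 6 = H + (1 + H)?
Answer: -924436/137 ≈ -6747.7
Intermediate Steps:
d(J, H) = 7 + 2*H (d(J, H) = 6 + (H + (1 + H)) = 6 + (1 + 2*H) = 7 + 2*H)
k = 314/137 (k = -314*(-1/137) = 314/137 ≈ 2.2920)
L(g) = 2*g
k + L(d(2, 1))*(-375) = 314/137 + (2*(7 + 2*1))*(-375) = 314/137 + (2*(7 + 2))*(-375) = 314/137 + (2*9)*(-375) = 314/137 + 18*(-375) = 314/137 - 6750 = -924436/137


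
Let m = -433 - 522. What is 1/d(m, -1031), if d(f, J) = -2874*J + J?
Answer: 1/2962063 ≈ 3.3760e-7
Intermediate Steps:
m = -955
d(f, J) = -2873*J
1/d(m, -1031) = 1/(-2873*(-1031)) = 1/2962063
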